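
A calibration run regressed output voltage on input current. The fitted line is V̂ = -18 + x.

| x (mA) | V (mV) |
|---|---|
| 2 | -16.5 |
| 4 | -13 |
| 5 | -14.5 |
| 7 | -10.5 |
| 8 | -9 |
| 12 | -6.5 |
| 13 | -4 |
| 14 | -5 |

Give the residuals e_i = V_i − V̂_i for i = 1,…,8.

-0.5, 1, -1.5, 0.5, 1, -0.5, 1, -1

x=2: V̂ = -18 + 2 = -16; e = -16.5 − (-16) = -0.5
x=4: V̂ = -18 + 4 = -14; e = -13 − (-14) = 1
x=5: V̂ = -18 + 5 = -13; e = -14.5 − (-13) = -1.5
x=7: V̂ = -18 + 7 = -11; e = -10.5 − (-11) = 0.5
x=8: V̂ = -18 + 8 = -10; e = -9 − (-10) = 1
x=12: V̂ = -18 + 12 = -6; e = -6.5 − (-6) = -0.5
x=13: V̂ = -18 + 13 = -5; e = -4 − (-5) = 1
x=14: V̂ = -18 + 14 = -4; e = -5 − (-4) = -1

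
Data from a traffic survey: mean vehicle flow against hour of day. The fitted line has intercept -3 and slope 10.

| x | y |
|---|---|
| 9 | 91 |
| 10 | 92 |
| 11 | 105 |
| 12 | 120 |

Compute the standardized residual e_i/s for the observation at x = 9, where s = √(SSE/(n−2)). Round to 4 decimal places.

x=9: ŷ = -3 + 10·9 = 87; e = 91 − 87 = 4
x=10: ŷ = -3 + 10·10 = 97; e = 92 − 97 = -5
x=11: ŷ = -3 + 10·11 = 107; e = 105 − 107 = -2
x=12: ŷ = -3 + 10·12 = 117; e = 120 − 117 = 3
SSE = 16 + 25 + 4 + 9 = 54
s = √(54/2) = 5.19615
e/s = 4 / 5.19615 = 0.7698

0.7698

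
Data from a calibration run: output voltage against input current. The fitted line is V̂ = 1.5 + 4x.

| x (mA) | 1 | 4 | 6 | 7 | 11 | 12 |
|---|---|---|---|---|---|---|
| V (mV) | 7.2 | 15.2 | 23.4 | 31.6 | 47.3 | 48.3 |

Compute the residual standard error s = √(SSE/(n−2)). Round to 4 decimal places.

s = 2.3281

x=1: V̂ = 1.5 + 4·1 = 5.5; r = 7.2 − 5.5 = 1.7
x=4: V̂ = 1.5 + 4·4 = 17.5; r = 15.2 − 17.5 = -2.3
x=6: V̂ = 1.5 + 4·6 = 25.5; r = 23.4 − 25.5 = -2.1
x=7: V̂ = 1.5 + 4·7 = 29.5; r = 31.6 − 29.5 = 2.1
x=11: V̂ = 1.5 + 4·11 = 45.5; r = 47.3 − 45.5 = 1.8
x=12: V̂ = 1.5 + 4·12 = 49.5; r = 48.3 − 49.5 = -1.2
SSE = 2.89 + 5.29 + 4.41 + 4.41 + 3.24 + 1.44 = 21.68
s = √(21.68/4) = √5.42 ≈ 2.3281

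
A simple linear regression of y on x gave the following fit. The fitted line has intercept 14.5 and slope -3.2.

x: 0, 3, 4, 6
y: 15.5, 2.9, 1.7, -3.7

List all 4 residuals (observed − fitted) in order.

1, -2, 0, 1

x=0: ŷ = 14.5 − 3.2·0 = 14.5; e = 15.5 − 14.5 = 1
x=3: ŷ = 14.5 − 3.2·3 = 4.9; e = 2.9 − 4.9 = -2
x=4: ŷ = 14.5 − 3.2·4 = 1.7; e = 1.7 − 1.7 = 0
x=6: ŷ = 14.5 − 3.2·6 = -4.7; e = -3.7 − (-4.7) = 1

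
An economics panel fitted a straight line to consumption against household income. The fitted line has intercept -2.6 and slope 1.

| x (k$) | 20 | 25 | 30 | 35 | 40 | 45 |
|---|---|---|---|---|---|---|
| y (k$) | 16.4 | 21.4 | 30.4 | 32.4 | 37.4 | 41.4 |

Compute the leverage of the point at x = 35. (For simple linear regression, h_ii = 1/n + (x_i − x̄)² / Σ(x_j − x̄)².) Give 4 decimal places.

h = 0.1810

x̄ = (20 + 25 + 30 + 35 + 40 + 45)/6 = 32.5
Σ(x − x̄)² = 156.25 + 56.25 + 6.25 + 6.25 + 56.25 + 156.25 = 437.5
h = 1/6 + (2.5)²/437.5 = 0.166667 + 0.0142857 = 0.1810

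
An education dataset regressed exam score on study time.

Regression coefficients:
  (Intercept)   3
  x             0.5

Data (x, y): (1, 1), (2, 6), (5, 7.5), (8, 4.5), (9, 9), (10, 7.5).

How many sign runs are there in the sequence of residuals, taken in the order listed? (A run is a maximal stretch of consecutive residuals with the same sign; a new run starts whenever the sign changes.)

x=1: ŷ = 3 + 0.5·1 = 3.5; e = 1 − 3.5 = -2.5
x=2: ŷ = 3 + 0.5·2 = 4; e = 6 − 4 = 2
x=5: ŷ = 3 + 0.5·5 = 5.5; e = 7.5 − 5.5 = 2
x=8: ŷ = 3 + 0.5·8 = 7; e = 4.5 − 7 = -2.5
x=9: ŷ = 3 + 0.5·9 = 7.5; e = 9 − 7.5 = 1.5
x=10: ŷ = 3 + 0.5·10 = 8; e = 7.5 − 8 = -0.5
Signs: − + + − + −
Runs: −×1, +×2, −×1, +×1, −×1 → 5

5 runs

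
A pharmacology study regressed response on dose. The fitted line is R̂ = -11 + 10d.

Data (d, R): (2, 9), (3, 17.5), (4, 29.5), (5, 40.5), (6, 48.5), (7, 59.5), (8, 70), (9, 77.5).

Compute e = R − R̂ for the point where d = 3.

R̂ = -11 + 10·3 = 19
e = 17.5 − 19 = -1.5

e = -1.5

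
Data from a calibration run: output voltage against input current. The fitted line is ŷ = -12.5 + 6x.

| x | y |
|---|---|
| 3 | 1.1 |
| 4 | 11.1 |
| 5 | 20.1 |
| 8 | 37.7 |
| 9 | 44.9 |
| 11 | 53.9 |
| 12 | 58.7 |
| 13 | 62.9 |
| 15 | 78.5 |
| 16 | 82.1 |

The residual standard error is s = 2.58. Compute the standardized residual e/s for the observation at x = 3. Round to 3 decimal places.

ŷ = -12.5 + 6·3 = 5.5
e = 1.1 − 5.5 = -4.4
e/s = -4.4 / 2.58 = -1.705

-1.705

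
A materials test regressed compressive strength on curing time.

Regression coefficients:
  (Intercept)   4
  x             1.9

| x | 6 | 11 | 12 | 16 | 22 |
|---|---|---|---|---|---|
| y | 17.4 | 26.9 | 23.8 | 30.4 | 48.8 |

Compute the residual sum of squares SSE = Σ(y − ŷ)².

x=6: ŷ = 4 + 1.9·6 = 15.4; r = 17.4 − 15.4 = 2
x=11: ŷ = 4 + 1.9·11 = 24.9; r = 26.9 − 24.9 = 2
x=12: ŷ = 4 + 1.9·12 = 26.8; r = 23.8 − 26.8 = -3
x=16: ŷ = 4 + 1.9·16 = 34.4; r = 30.4 − 34.4 = -4
x=22: ŷ = 4 + 1.9·22 = 45.8; r = 48.8 − 45.8 = 3
SSE = 4 + 4 + 9 + 16 + 9 = 42

SSE = 42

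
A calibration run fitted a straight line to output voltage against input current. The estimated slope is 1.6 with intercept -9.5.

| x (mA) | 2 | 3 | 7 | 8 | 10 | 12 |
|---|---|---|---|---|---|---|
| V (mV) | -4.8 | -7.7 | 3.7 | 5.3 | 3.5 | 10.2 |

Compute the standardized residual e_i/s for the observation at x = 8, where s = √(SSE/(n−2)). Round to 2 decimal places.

0.75

x=2: ŷ = -9.5 + 1.6·2 = -6.3; e = -4.8 − (-6.3) = 1.5
x=3: ŷ = -9.5 + 1.6·3 = -4.7; e = -7.7 − (-4.7) = -3
x=7: ŷ = -9.5 + 1.6·7 = 1.7; e = 3.7 − 1.7 = 2
x=8: ŷ = -9.5 + 1.6·8 = 3.3; e = 5.3 − 3.3 = 2
x=10: ŷ = -9.5 + 1.6·10 = 6.5; e = 3.5 − 6.5 = -3
x=12: ŷ = -9.5 + 1.6·12 = 9.7; e = 10.2 − 9.7 = 0.5
SSE = 2.25 + 9 + 4 + 4 + 9 + 0.25 = 28.5
s = √(28.5/4) = 2.66927
e/s = 2 / 2.66927 = 0.75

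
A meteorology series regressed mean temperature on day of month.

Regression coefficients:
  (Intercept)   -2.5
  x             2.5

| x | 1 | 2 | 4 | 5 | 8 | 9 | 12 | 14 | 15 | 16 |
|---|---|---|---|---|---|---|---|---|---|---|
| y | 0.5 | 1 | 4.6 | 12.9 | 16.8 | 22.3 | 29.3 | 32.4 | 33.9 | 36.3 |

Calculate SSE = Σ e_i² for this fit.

x=1: ŷ = -2.5 + 2.5·1 = 0; e = 0.5 − 0 = 0.5
x=2: ŷ = -2.5 + 2.5·2 = 2.5; e = 1 − 2.5 = -1.5
x=4: ŷ = -2.5 + 2.5·4 = 7.5; e = 4.6 − 7.5 = -2.9
x=5: ŷ = -2.5 + 2.5·5 = 10; e = 12.9 − 10 = 2.9
x=8: ŷ = -2.5 + 2.5·8 = 17.5; e = 16.8 − 17.5 = -0.7
x=9: ŷ = -2.5 + 2.5·9 = 20; e = 22.3 − 20 = 2.3
x=12: ŷ = -2.5 + 2.5·12 = 27.5; e = 29.3 − 27.5 = 1.8
x=14: ŷ = -2.5 + 2.5·14 = 32.5; e = 32.4 − 32.5 = -0.1
x=15: ŷ = -2.5 + 2.5·15 = 35; e = 33.9 − 35 = -1.1
x=16: ŷ = -2.5 + 2.5·16 = 37.5; e = 36.3 − 37.5 = -1.2
SSE = 0.25 + 2.25 + 8.41 + 8.41 + 0.49 + 5.29 + 3.24 + 0.01 + 1.21 + 1.44 = 31

SSE = 31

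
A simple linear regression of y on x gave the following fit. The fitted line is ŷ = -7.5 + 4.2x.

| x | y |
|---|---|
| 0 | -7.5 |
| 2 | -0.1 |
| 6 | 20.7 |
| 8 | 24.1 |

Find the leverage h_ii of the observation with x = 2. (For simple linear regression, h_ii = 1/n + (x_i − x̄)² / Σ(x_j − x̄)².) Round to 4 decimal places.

x̄ = (0 + 2 + 6 + 8)/4 = 4
Σ(x − x̄)² = 16 + 4 + 4 + 16 = 40
h = 1/4 + (-2)²/40 = 0.25 + 0.1 = 0.3500

h = 0.3500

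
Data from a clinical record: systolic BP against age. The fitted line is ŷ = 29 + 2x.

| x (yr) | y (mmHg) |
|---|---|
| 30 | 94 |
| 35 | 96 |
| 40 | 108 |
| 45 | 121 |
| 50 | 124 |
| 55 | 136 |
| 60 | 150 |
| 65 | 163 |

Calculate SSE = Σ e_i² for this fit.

x=30: ŷ = 29 + 2·30 = 89; e = 94 − 89 = 5
x=35: ŷ = 29 + 2·35 = 99; e = 96 − 99 = -3
x=40: ŷ = 29 + 2·40 = 109; e = 108 − 109 = -1
x=45: ŷ = 29 + 2·45 = 119; e = 121 − 119 = 2
x=50: ŷ = 29 + 2·50 = 129; e = 124 − 129 = -5
x=55: ŷ = 29 + 2·55 = 139; e = 136 − 139 = -3
x=60: ŷ = 29 + 2·60 = 149; e = 150 − 149 = 1
x=65: ŷ = 29 + 2·65 = 159; e = 163 − 159 = 4
SSE = 25 + 9 + 1 + 4 + 25 + 9 + 1 + 16 = 90

SSE = 90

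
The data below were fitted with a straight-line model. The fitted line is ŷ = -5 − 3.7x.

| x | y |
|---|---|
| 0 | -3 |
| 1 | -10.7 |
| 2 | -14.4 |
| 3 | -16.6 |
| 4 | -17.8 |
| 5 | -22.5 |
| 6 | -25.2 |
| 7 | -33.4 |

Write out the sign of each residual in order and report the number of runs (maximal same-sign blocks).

x=0: ŷ = -5 − 3.7·0 = -5; e = -3 − (-5) = 2
x=1: ŷ = -5 − 3.7·1 = -8.7; e = -10.7 − (-8.7) = -2
x=2: ŷ = -5 − 3.7·2 = -12.4; e = -14.4 − (-12.4) = -2
x=3: ŷ = -5 − 3.7·3 = -16.1; e = -16.6 − (-16.1) = -0.5
x=4: ŷ = -5 − 3.7·4 = -19.8; e = -17.8 − (-19.8) = 2
x=5: ŷ = -5 − 3.7·5 = -23.5; e = -22.5 − (-23.5) = 1
x=6: ŷ = -5 − 3.7·6 = -27.2; e = -25.2 − (-27.2) = 2
x=7: ŷ = -5 − 3.7·7 = -30.9; e = -33.4 − (-30.9) = -2.5
Signs: + − − − + + + −
Runs: +×1, −×3, +×3, −×1 → 4

4 runs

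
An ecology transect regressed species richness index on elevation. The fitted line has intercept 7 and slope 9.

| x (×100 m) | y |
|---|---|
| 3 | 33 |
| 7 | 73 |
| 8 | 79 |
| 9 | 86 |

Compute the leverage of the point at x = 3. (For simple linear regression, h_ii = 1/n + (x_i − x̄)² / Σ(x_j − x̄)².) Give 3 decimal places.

x̄ = (3 + 7 + 8 + 9)/4 = 6.75
Σ(x − x̄)² = 14.0625 + 0.0625 + 1.5625 + 5.0625 = 20.75
h = 1/4 + (-3.75)²/20.75 = 0.25 + 0.677711 = 0.928

h = 0.928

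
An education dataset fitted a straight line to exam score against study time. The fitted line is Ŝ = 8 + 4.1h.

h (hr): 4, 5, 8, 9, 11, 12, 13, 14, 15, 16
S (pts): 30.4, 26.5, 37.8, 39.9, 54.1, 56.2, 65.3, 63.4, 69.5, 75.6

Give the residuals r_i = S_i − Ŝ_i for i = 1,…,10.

h=4: Ŝ = 8 + 4.1·4 = 24.4; r = 30.4 − 24.4 = 6
h=5: Ŝ = 8 + 4.1·5 = 28.5; r = 26.5 − 28.5 = -2
h=8: Ŝ = 8 + 4.1·8 = 40.8; r = 37.8 − 40.8 = -3
h=9: Ŝ = 8 + 4.1·9 = 44.9; r = 39.9 − 44.9 = -5
h=11: Ŝ = 8 + 4.1·11 = 53.1; r = 54.1 − 53.1 = 1
h=12: Ŝ = 8 + 4.1·12 = 57.2; r = 56.2 − 57.2 = -1
h=13: Ŝ = 8 + 4.1·13 = 61.3; r = 65.3 − 61.3 = 4
h=14: Ŝ = 8 + 4.1·14 = 65.4; r = 63.4 − 65.4 = -2
h=15: Ŝ = 8 + 4.1·15 = 69.5; r = 69.5 − 69.5 = 0
h=16: Ŝ = 8 + 4.1·16 = 73.6; r = 75.6 − 73.6 = 2

6, -2, -3, -5, 1, -1, 4, -2, 0, 2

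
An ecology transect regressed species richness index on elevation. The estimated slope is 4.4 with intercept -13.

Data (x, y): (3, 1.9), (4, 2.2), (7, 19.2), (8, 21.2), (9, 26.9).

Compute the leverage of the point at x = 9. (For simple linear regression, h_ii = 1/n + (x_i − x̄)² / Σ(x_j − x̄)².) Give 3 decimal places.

h = 0.493

x̄ = (3 + 4 + 7 + 8 + 9)/5 = 6.2
Σ(x − x̄)² = 10.24 + 4.84 + 0.64 + 3.24 + 7.84 = 26.8
h = 1/5 + (2.8)²/26.8 = 0.2 + 0.292537 = 0.493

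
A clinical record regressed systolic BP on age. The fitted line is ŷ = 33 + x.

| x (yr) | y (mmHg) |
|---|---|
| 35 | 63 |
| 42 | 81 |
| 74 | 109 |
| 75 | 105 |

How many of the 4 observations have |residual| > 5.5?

x=35: ŷ = 33 + 35 = 68; e = 63 − 68 = -5
x=42: ŷ = 33 + 42 = 75; e = 81 − 75 = 6
x=74: ŷ = 33 + 74 = 107; e = 109 − 107 = 2
x=75: ŷ = 33 + 75 = 108; e = 105 − 108 = -3
|e| > 5.5: x=42 (|e|=6) → 1

1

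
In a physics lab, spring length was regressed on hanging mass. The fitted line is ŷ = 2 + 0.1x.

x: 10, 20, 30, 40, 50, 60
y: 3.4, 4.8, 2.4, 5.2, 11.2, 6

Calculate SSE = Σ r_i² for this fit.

x=10: ŷ = 2 + 0.1·10 = 3; r = 3.4 − 3 = 0.4
x=20: ŷ = 2 + 0.1·20 = 4; r = 4.8 − 4 = 0.8
x=30: ŷ = 2 + 0.1·30 = 5; r = 2.4 − 5 = -2.6
x=40: ŷ = 2 + 0.1·40 = 6; r = 5.2 − 6 = -0.8
x=50: ŷ = 2 + 0.1·50 = 7; r = 11.2 − 7 = 4.2
x=60: ŷ = 2 + 0.1·60 = 8; r = 6 − 8 = -2
SSE = 0.16 + 0.64 + 6.76 + 0.64 + 17.64 + 4 = 29.84

SSE = 29.84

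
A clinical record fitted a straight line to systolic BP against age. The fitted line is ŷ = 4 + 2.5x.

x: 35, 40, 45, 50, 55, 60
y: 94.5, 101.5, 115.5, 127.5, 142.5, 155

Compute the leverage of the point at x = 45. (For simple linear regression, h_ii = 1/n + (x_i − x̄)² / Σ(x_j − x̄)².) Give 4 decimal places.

x̄ = (35 + 40 + 45 + 50 + 55 + 60)/6 = 47.5
Σ(x − x̄)² = 156.25 + 56.25 + 6.25 + 6.25 + 56.25 + 156.25 = 437.5
h = 1/6 + (-2.5)²/437.5 = 0.166667 + 0.0142857 = 0.1810

h = 0.1810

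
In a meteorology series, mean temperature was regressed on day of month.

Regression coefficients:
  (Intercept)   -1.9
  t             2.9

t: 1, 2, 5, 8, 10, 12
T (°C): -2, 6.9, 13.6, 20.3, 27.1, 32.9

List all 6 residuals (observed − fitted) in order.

t=1: T̂ = -1.9 + 2.9·1 = 1; e = -2 − 1 = -3
t=2: T̂ = -1.9 + 2.9·2 = 3.9; e = 6.9 − 3.9 = 3
t=5: T̂ = -1.9 + 2.9·5 = 12.6; e = 13.6 − 12.6 = 1
t=8: T̂ = -1.9 + 2.9·8 = 21.3; e = 20.3 − 21.3 = -1
t=10: T̂ = -1.9 + 2.9·10 = 27.1; e = 27.1 − 27.1 = 0
t=12: T̂ = -1.9 + 2.9·12 = 32.9; e = 32.9 − 32.9 = 0

-3, 3, 1, -1, 0, 0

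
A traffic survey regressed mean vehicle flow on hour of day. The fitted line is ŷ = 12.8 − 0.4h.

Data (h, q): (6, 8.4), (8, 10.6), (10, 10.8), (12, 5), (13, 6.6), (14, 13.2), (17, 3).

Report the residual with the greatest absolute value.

r = 6

h=6: ŷ = 12.8 − 0.4·6 = 10.4; r = 8.4 − 10.4 = -2
h=8: ŷ = 12.8 − 0.4·8 = 9.6; r = 10.6 − 9.6 = 1
h=10: ŷ = 12.8 − 0.4·10 = 8.8; r = 10.8 − 8.8 = 2
h=12: ŷ = 12.8 − 0.4·12 = 8; r = 5 − 8 = -3
h=13: ŷ = 12.8 − 0.4·13 = 7.6; r = 6.6 − 7.6 = -1
h=14: ŷ = 12.8 − 0.4·14 = 7.2; r = 13.2 − 7.2 = 6
h=17: ŷ = 12.8 − 0.4·17 = 6; r = 3 − 6 = -3
Largest |r| is 6 at h = 14, residual 6.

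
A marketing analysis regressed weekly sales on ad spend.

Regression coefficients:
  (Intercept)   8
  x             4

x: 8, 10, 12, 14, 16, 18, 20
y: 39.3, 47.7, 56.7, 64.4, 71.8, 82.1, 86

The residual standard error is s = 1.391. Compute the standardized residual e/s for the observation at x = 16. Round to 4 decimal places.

-0.1438

ŷ = 8 + 4·16 = 72
e = 71.8 − 72 = -0.2
e/s = -0.2 / 1.391 = -0.1438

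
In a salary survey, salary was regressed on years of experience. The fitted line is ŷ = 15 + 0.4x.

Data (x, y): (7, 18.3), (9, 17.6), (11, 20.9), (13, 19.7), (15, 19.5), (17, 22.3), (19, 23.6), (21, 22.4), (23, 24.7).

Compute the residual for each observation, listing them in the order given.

0.5, -1, 1.5, -0.5, -1.5, 0.5, 1, -1, 0.5

x=7: ŷ = 15 + 0.4·7 = 17.8; e = 18.3 − 17.8 = 0.5
x=9: ŷ = 15 + 0.4·9 = 18.6; e = 17.6 − 18.6 = -1
x=11: ŷ = 15 + 0.4·11 = 19.4; e = 20.9 − 19.4 = 1.5
x=13: ŷ = 15 + 0.4·13 = 20.2; e = 19.7 − 20.2 = -0.5
x=15: ŷ = 15 + 0.4·15 = 21; e = 19.5 − 21 = -1.5
x=17: ŷ = 15 + 0.4·17 = 21.8; e = 22.3 − 21.8 = 0.5
x=19: ŷ = 15 + 0.4·19 = 22.6; e = 23.6 − 22.6 = 1
x=21: ŷ = 15 + 0.4·21 = 23.4; e = 22.4 − 23.4 = -1
x=23: ŷ = 15 + 0.4·23 = 24.2; e = 24.7 − 24.2 = 0.5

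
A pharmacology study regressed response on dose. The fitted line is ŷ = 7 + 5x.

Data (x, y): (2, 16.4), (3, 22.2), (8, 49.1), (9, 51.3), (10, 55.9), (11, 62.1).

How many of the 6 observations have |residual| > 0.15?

5

x=2: ŷ = 7 + 5·2 = 17; r = 16.4 − 17 = -0.6
x=3: ŷ = 7 + 5·3 = 22; r = 22.2 − 22 = 0.2
x=8: ŷ = 7 + 5·8 = 47; r = 49.1 − 47 = 2.1
x=9: ŷ = 7 + 5·9 = 52; r = 51.3 − 52 = -0.7
x=10: ŷ = 7 + 5·10 = 57; r = 55.9 − 57 = -1.1
x=11: ŷ = 7 + 5·11 = 62; r = 62.1 − 62 = 0.1
|r| > 0.15: x=2 (|r|=0.6), x=3 (|r|=0.2), x=8 (|r|=2.1), x=9 (|r|=0.7), x=10 (|r|=1.1) → 5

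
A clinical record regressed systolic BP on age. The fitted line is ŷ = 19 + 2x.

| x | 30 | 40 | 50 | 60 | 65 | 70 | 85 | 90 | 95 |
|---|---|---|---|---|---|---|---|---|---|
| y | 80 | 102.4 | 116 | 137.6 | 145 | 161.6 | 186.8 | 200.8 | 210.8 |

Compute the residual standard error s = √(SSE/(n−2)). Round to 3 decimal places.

x=30: ŷ = 19 + 2·30 = 79; r = 80 − 79 = 1
x=40: ŷ = 19 + 2·40 = 99; r = 102.4 − 99 = 3.4
x=50: ŷ = 19 + 2·50 = 119; r = 116 − 119 = -3
x=60: ŷ = 19 + 2·60 = 139; r = 137.6 − 139 = -1.4
x=65: ŷ = 19 + 2·65 = 149; r = 145 − 149 = -4
x=70: ŷ = 19 + 2·70 = 159; r = 161.6 − 159 = 2.6
x=85: ŷ = 19 + 2·85 = 189; r = 186.8 − 189 = -2.2
x=90: ŷ = 19 + 2·90 = 199; r = 200.8 − 199 = 1.8
x=95: ŷ = 19 + 2·95 = 209; r = 210.8 − 209 = 1.8
SSE = 1 + 11.56 + 9 + 1.96 + 16 + 6.76 + 4.84 + 3.24 + 3.24 = 57.6
s = √(57.6/7) = √8.22857 ≈ 2.869

s = 2.869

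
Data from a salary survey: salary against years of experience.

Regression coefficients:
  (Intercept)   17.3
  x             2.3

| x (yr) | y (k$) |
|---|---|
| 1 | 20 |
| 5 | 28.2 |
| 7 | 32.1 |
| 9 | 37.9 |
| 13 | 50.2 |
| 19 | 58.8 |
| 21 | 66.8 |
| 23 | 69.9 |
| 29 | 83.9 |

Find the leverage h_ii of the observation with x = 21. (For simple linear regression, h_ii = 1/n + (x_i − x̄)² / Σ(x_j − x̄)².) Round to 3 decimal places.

h = 0.178

x̄ = (1 + 5 + 7 + 9 + 13 + 19 + 21 + 23 + 29)/9 = 14.1111
Σ(x − x̄)² = 171.901 + 83.0123 + 50.5679 + 26.1235 + 1.23457 + 23.9012 + 47.4568 + 79.0123 + 221.679 = 704.889
h = 1/9 + (6.88889)²/704.889 = 0.111111 + 0.0673252 = 0.178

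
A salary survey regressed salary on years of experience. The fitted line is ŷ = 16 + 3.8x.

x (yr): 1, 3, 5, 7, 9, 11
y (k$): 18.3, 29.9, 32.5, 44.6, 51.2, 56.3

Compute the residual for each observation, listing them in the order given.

-1.5, 2.5, -2.5, 2, 1, -1.5

x=1: ŷ = 16 + 3.8·1 = 19.8; r = 18.3 − 19.8 = -1.5
x=3: ŷ = 16 + 3.8·3 = 27.4; r = 29.9 − 27.4 = 2.5
x=5: ŷ = 16 + 3.8·5 = 35; r = 32.5 − 35 = -2.5
x=7: ŷ = 16 + 3.8·7 = 42.6; r = 44.6 − 42.6 = 2
x=9: ŷ = 16 + 3.8·9 = 50.2; r = 51.2 − 50.2 = 1
x=11: ŷ = 16 + 3.8·11 = 57.8; r = 56.3 − 57.8 = -1.5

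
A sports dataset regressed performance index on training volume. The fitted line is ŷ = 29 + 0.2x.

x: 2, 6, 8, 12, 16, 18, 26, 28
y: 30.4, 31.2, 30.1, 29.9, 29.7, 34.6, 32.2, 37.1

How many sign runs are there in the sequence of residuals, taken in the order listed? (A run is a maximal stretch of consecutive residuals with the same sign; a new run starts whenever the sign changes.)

5 runs

x=2: ŷ = 29 + 0.2·2 = 29.4; r = 30.4 − 29.4 = 1
x=6: ŷ = 29 + 0.2·6 = 30.2; r = 31.2 − 30.2 = 1
x=8: ŷ = 29 + 0.2·8 = 30.6; r = 30.1 − 30.6 = -0.5
x=12: ŷ = 29 + 0.2·12 = 31.4; r = 29.9 − 31.4 = -1.5
x=16: ŷ = 29 + 0.2·16 = 32.2; r = 29.7 − 32.2 = -2.5
x=18: ŷ = 29 + 0.2·18 = 32.6; r = 34.6 − 32.6 = 2
x=26: ŷ = 29 + 0.2·26 = 34.2; r = 32.2 − 34.2 = -2
x=28: ŷ = 29 + 0.2·28 = 34.6; r = 37.1 − 34.6 = 2.5
Signs: + + − − − + − +
Runs: +×2, −×3, +×1, −×1, +×1 → 5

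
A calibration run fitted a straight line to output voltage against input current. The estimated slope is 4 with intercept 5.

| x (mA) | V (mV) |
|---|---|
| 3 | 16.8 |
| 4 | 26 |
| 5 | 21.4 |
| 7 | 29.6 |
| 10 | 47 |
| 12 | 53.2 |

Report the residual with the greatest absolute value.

x=3: ŷ = 5 + 4·3 = 17; r = 16.8 − 17 = -0.2
x=4: ŷ = 5 + 4·4 = 21; r = 26 − 21 = 5
x=5: ŷ = 5 + 4·5 = 25; r = 21.4 − 25 = -3.6
x=7: ŷ = 5 + 4·7 = 33; r = 29.6 − 33 = -3.4
x=10: ŷ = 5 + 4·10 = 45; r = 47 − 45 = 2
x=12: ŷ = 5 + 4·12 = 53; r = 53.2 − 53 = 0.2
Largest |r| is 5 at x = 4, residual 5.

r = 5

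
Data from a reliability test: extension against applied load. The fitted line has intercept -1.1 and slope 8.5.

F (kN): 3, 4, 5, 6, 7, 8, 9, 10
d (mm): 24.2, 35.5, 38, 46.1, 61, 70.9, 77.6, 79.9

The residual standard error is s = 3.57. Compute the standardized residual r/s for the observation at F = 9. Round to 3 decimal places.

0.616

ŷ = -1.1 + 8.5·9 = 75.4
r = 77.6 − 75.4 = 2.2
r/s = 2.2 / 3.57 = 0.616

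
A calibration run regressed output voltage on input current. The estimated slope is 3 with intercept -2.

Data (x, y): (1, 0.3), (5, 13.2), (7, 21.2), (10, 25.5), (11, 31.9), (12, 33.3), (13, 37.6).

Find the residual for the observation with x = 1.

ŷ = -2 + 3·1 = 1
e = 0.3 − 1 = -0.7

e = -0.7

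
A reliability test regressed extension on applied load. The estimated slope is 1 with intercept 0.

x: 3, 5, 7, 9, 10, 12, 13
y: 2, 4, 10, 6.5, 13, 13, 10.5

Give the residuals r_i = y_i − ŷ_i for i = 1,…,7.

x=3: ŷ = 3 = 3; r = 2 − 3 = -1
x=5: ŷ = 5 = 5; r = 4 − 5 = -1
x=7: ŷ = 7 = 7; r = 10 − 7 = 3
x=9: ŷ = 9 = 9; r = 6.5 − 9 = -2.5
x=10: ŷ = 10 = 10; r = 13 − 10 = 3
x=12: ŷ = 12 = 12; r = 13 − 12 = 1
x=13: ŷ = 13 = 13; r = 10.5 − 13 = -2.5

-1, -1, 3, -2.5, 3, 1, -2.5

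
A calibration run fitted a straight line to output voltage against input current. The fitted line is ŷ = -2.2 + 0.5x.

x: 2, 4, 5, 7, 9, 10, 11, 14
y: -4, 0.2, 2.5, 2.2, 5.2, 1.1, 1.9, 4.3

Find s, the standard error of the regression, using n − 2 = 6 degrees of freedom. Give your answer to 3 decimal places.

s = 2.128

x=2: ŷ = -2.2 + 0.5·2 = -1.2; r = -4 − (-1.2) = -2.8
x=4: ŷ = -2.2 + 0.5·4 = -0.2; r = 0.2 − (-0.2) = 0.4
x=5: ŷ = -2.2 + 0.5·5 = 0.3; r = 2.5 − 0.3 = 2.2
x=7: ŷ = -2.2 + 0.5·7 = 1.3; r = 2.2 − 1.3 = 0.9
x=9: ŷ = -2.2 + 0.5·9 = 2.3; r = 5.2 − 2.3 = 2.9
x=10: ŷ = -2.2 + 0.5·10 = 2.8; r = 1.1 − 2.8 = -1.7
x=11: ŷ = -2.2 + 0.5·11 = 3.3; r = 1.9 − 3.3 = -1.4
x=14: ŷ = -2.2 + 0.5·14 = 4.8; r = 4.3 − 4.8 = -0.5
SSE = 7.84 + 0.16 + 4.84 + 0.81 + 8.41 + 2.89 + 1.96 + 0.25 = 27.16
s = √(27.16/6) = √4.52667 ≈ 2.128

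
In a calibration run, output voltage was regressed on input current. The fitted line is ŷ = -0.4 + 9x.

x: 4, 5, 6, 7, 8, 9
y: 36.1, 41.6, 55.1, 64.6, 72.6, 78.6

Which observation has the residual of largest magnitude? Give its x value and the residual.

x = 5, r = -3

x=4: ŷ = -0.4 + 9·4 = 35.6; r = 36.1 − 35.6 = 0.5
x=5: ŷ = -0.4 + 9·5 = 44.6; r = 41.6 − 44.6 = -3
x=6: ŷ = -0.4 + 9·6 = 53.6; r = 55.1 − 53.6 = 1.5
x=7: ŷ = -0.4 + 9·7 = 62.6; r = 64.6 − 62.6 = 2
x=8: ŷ = -0.4 + 9·8 = 71.6; r = 72.6 − 71.6 = 1
x=9: ŷ = -0.4 + 9·9 = 80.6; r = 78.6 − 80.6 = -2
Largest |r| is 3 at x = 5, residual -3.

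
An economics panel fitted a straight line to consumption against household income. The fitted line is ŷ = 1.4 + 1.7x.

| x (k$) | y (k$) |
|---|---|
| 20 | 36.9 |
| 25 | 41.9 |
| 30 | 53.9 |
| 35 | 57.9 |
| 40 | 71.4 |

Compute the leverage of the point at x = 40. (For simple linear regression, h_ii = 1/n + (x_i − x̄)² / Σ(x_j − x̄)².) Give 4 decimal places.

h = 0.6000

x̄ = (20 + 25 + 30 + 35 + 40)/5 = 30
Σ(x − x̄)² = 100 + 25 + 0 + 25 + 100 = 250
h = 1/5 + (10)²/250 = 0.2 + 0.4 = 0.6000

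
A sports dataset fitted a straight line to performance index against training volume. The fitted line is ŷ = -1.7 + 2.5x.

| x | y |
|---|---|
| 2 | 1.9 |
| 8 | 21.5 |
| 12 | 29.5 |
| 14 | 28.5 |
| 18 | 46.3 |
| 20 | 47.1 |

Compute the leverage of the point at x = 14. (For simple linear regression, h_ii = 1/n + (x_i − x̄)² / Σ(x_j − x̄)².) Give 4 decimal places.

h = 0.1793

x̄ = (2 + 8 + 12 + 14 + 18 + 20)/6 = 12.3333
Σ(x − x̄)² = 106.778 + 18.7778 + 0.111111 + 2.77778 + 32.1111 + 58.7778 = 219.333
h = 1/6 + (1.66667)²/219.333 = 0.166667 + 0.0126646 = 0.1793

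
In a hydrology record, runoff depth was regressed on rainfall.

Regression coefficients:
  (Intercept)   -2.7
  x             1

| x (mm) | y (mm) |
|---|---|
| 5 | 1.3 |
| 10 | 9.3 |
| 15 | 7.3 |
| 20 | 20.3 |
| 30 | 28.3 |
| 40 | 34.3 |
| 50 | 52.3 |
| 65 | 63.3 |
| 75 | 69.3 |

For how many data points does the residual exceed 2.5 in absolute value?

x=5: ŷ = -2.7 + 5 = 2.3; e = 1.3 − 2.3 = -1
x=10: ŷ = -2.7 + 10 = 7.3; e = 9.3 − 7.3 = 2
x=15: ŷ = -2.7 + 15 = 12.3; e = 7.3 − 12.3 = -5
x=20: ŷ = -2.7 + 20 = 17.3; e = 20.3 − 17.3 = 3
x=30: ŷ = -2.7 + 30 = 27.3; e = 28.3 − 27.3 = 1
x=40: ŷ = -2.7 + 40 = 37.3; e = 34.3 − 37.3 = -3
x=50: ŷ = -2.7 + 50 = 47.3; e = 52.3 − 47.3 = 5
x=65: ŷ = -2.7 + 65 = 62.3; e = 63.3 − 62.3 = 1
x=75: ŷ = -2.7 + 75 = 72.3; e = 69.3 − 72.3 = -3
|e| > 2.5: x=15 (|e|=5), x=20 (|e|=3), x=40 (|e|=3), x=50 (|e|=5), x=75 (|e|=3) → 5

5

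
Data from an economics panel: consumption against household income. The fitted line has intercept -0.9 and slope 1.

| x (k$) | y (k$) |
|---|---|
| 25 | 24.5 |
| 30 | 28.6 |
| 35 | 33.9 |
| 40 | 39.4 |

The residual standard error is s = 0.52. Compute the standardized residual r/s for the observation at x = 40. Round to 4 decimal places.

ŷ = -0.9 + 40 = 39.1
r = 39.4 − 39.1 = 0.3
r/s = 0.3 / 0.52 = 0.5769

0.5769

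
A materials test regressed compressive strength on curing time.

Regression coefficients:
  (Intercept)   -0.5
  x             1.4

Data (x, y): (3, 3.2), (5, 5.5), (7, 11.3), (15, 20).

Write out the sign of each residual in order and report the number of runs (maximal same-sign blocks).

x=3: ŷ = -0.5 + 1.4·3 = 3.7; e = 3.2 − 3.7 = -0.5
x=5: ŷ = -0.5 + 1.4·5 = 6.5; e = 5.5 − 6.5 = -1
x=7: ŷ = -0.5 + 1.4·7 = 9.3; e = 11.3 − 9.3 = 2
x=15: ŷ = -0.5 + 1.4·15 = 20.5; e = 20 − 20.5 = -0.5
Signs: − − + −
Runs: −×2, +×1, −×1 → 3

3 runs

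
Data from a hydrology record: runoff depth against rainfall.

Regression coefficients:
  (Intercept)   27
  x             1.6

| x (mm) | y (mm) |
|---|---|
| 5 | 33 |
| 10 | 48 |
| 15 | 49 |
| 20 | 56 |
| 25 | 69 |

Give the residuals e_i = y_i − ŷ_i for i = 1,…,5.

x=5: ŷ = 27 + 1.6·5 = 35; e = 33 − 35 = -2
x=10: ŷ = 27 + 1.6·10 = 43; e = 48 − 43 = 5
x=15: ŷ = 27 + 1.6·15 = 51; e = 49 − 51 = -2
x=20: ŷ = 27 + 1.6·20 = 59; e = 56 − 59 = -3
x=25: ŷ = 27 + 1.6·25 = 67; e = 69 − 67 = 2

-2, 5, -2, -3, 2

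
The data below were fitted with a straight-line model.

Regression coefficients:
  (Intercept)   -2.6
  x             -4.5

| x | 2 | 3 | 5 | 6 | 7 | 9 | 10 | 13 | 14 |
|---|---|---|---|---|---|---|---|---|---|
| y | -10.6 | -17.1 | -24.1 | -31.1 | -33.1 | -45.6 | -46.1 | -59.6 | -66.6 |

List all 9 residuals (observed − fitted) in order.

x=2: ŷ = -2.6 − 4.5·2 = -11.6; e = -10.6 − (-11.6) = 1
x=3: ŷ = -2.6 − 4.5·3 = -16.1; e = -17.1 − (-16.1) = -1
x=5: ŷ = -2.6 − 4.5·5 = -25.1; e = -24.1 − (-25.1) = 1
x=6: ŷ = -2.6 − 4.5·6 = -29.6; e = -31.1 − (-29.6) = -1.5
x=7: ŷ = -2.6 − 4.5·7 = -34.1; e = -33.1 − (-34.1) = 1
x=9: ŷ = -2.6 − 4.5·9 = -43.1; e = -45.6 − (-43.1) = -2.5
x=10: ŷ = -2.6 − 4.5·10 = -47.6; e = -46.1 − (-47.6) = 1.5
x=13: ŷ = -2.6 − 4.5·13 = -61.1; e = -59.6 − (-61.1) = 1.5
x=14: ŷ = -2.6 − 4.5·14 = -65.6; e = -66.6 − (-65.6) = -1

1, -1, 1, -1.5, 1, -2.5, 1.5, 1.5, -1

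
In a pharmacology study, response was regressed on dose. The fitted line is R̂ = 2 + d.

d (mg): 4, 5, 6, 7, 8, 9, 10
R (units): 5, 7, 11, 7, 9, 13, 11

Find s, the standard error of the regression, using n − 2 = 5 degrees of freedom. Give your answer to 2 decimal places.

d=4: R̂ = 2 + 4 = 6; e = 5 − 6 = -1
d=5: R̂ = 2 + 5 = 7; e = 7 − 7 = 0
d=6: R̂ = 2 + 6 = 8; e = 11 − 8 = 3
d=7: R̂ = 2 + 7 = 9; e = 7 − 9 = -2
d=8: R̂ = 2 + 8 = 10; e = 9 − 10 = -1
d=9: R̂ = 2 + 9 = 11; e = 13 − 11 = 2
d=10: R̂ = 2 + 10 = 12; e = 11 − 12 = -1
SSE = 1 + 0 + 9 + 4 + 1 + 4 + 1 = 20
s = √(20/5) = √4 ≈ 2.00

s = 2.00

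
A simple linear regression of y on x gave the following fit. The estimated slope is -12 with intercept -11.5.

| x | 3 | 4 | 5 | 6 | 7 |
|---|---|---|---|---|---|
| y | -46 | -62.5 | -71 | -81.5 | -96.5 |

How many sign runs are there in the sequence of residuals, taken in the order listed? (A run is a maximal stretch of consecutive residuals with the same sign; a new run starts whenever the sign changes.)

4 runs

x=3: ŷ = -11.5 − 12·3 = -47.5; r = -46 − (-47.5) = 1.5
x=4: ŷ = -11.5 − 12·4 = -59.5; r = -62.5 − (-59.5) = -3
x=5: ŷ = -11.5 − 12·5 = -71.5; r = -71 − (-71.5) = 0.5
x=6: ŷ = -11.5 − 12·6 = -83.5; r = -81.5 − (-83.5) = 2
x=7: ŷ = -11.5 − 12·7 = -95.5; r = -96.5 − (-95.5) = -1
Signs: + − + + −
Runs: +×1, −×1, +×2, −×1 → 4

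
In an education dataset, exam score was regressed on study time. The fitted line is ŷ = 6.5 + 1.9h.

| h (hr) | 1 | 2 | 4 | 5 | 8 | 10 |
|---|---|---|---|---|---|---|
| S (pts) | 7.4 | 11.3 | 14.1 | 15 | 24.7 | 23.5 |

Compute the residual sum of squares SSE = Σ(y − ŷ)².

SSE = 16

h=1: ŷ = 6.5 + 1.9·1 = 8.4; e = 7.4 − 8.4 = -1
h=2: ŷ = 6.5 + 1.9·2 = 10.3; e = 11.3 − 10.3 = 1
h=4: ŷ = 6.5 + 1.9·4 = 14.1; e = 14.1 − 14.1 = 0
h=5: ŷ = 6.5 + 1.9·5 = 16; e = 15 − 16 = -1
h=8: ŷ = 6.5 + 1.9·8 = 21.7; e = 24.7 − 21.7 = 3
h=10: ŷ = 6.5 + 1.9·10 = 25.5; e = 23.5 − 25.5 = -2
SSE = 1 + 1 + 0 + 1 + 9 + 4 = 16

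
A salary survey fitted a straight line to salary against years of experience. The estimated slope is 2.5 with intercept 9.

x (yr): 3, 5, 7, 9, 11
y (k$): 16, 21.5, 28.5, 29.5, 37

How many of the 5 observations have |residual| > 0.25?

x=3: ŷ = 9 + 2.5·3 = 16.5; e = 16 − 16.5 = -0.5
x=5: ŷ = 9 + 2.5·5 = 21.5; e = 21.5 − 21.5 = 0
x=7: ŷ = 9 + 2.5·7 = 26.5; e = 28.5 − 26.5 = 2
x=9: ŷ = 9 + 2.5·9 = 31.5; e = 29.5 − 31.5 = -2
x=11: ŷ = 9 + 2.5·11 = 36.5; e = 37 − 36.5 = 0.5
|e| > 0.25: x=3 (|e|=0.5), x=7 (|e|=2), x=9 (|e|=2), x=11 (|e|=0.5) → 4

4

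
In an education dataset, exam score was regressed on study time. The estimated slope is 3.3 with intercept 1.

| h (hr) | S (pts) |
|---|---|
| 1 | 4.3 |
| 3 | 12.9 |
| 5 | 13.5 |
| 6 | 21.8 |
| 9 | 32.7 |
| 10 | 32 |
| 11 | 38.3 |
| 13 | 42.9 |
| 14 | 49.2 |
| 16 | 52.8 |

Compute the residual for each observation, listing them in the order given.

h=1: ŷ = 1 + 3.3·1 = 4.3; r = 4.3 − 4.3 = 0
h=3: ŷ = 1 + 3.3·3 = 10.9; r = 12.9 − 10.9 = 2
h=5: ŷ = 1 + 3.3·5 = 17.5; r = 13.5 − 17.5 = -4
h=6: ŷ = 1 + 3.3·6 = 20.8; r = 21.8 − 20.8 = 1
h=9: ŷ = 1 + 3.3·9 = 30.7; r = 32.7 − 30.7 = 2
h=10: ŷ = 1 + 3.3·10 = 34; r = 32 − 34 = -2
h=11: ŷ = 1 + 3.3·11 = 37.3; r = 38.3 − 37.3 = 1
h=13: ŷ = 1 + 3.3·13 = 43.9; r = 42.9 − 43.9 = -1
h=14: ŷ = 1 + 3.3·14 = 47.2; r = 49.2 − 47.2 = 2
h=16: ŷ = 1 + 3.3·16 = 53.8; r = 52.8 − 53.8 = -1

0, 2, -4, 1, 2, -2, 1, -1, 2, -1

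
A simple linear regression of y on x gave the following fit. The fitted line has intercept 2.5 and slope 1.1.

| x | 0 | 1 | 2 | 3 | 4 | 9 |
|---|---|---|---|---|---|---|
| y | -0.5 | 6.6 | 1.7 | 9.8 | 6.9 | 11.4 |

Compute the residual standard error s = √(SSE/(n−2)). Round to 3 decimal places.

s = 3.317

x=0: ŷ = 2.5 + 1.1·0 = 2.5; r = -0.5 − 2.5 = -3
x=1: ŷ = 2.5 + 1.1·1 = 3.6; r = 6.6 − 3.6 = 3
x=2: ŷ = 2.5 + 1.1·2 = 4.7; r = 1.7 − 4.7 = -3
x=3: ŷ = 2.5 + 1.1·3 = 5.8; r = 9.8 − 5.8 = 4
x=4: ŷ = 2.5 + 1.1·4 = 6.9; r = 6.9 − 6.9 = 0
x=9: ŷ = 2.5 + 1.1·9 = 12.4; r = 11.4 − 12.4 = -1
SSE = 9 + 9 + 9 + 16 + 0 + 1 = 44
s = √(44/4) = √11 ≈ 3.317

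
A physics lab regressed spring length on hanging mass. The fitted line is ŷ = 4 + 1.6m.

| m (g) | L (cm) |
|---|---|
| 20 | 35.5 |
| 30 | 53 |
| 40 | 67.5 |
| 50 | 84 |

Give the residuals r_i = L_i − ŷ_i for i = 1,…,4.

-0.5, 1, -0.5, 0

m=20: ŷ = 4 + 1.6·20 = 36; r = 35.5 − 36 = -0.5
m=30: ŷ = 4 + 1.6·30 = 52; r = 53 − 52 = 1
m=40: ŷ = 4 + 1.6·40 = 68; r = 67.5 − 68 = -0.5
m=50: ŷ = 4 + 1.6·50 = 84; r = 84 − 84 = 0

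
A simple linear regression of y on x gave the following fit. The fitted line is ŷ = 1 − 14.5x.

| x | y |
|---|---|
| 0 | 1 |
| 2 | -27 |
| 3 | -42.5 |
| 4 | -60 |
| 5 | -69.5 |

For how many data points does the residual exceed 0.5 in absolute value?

x=0: ŷ = 1 − 14.5·0 = 1; e = 1 − 1 = 0
x=2: ŷ = 1 − 14.5·2 = -28; e = -27 − (-28) = 1
x=3: ŷ = 1 − 14.5·3 = -42.5; e = -42.5 − (-42.5) = 0
x=4: ŷ = 1 − 14.5·4 = -57; e = -60 − (-57) = -3
x=5: ŷ = 1 − 14.5·5 = -71.5; e = -69.5 − (-71.5) = 2
|e| > 0.5: x=2 (|e|=1), x=4 (|e|=3), x=5 (|e|=2) → 3

3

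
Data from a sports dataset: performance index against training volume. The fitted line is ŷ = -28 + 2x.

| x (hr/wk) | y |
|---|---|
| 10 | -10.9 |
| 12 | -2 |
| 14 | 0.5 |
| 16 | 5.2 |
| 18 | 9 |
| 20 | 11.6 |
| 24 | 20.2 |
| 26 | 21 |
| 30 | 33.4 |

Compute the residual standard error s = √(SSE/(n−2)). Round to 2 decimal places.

x=10: ŷ = -28 + 2·10 = -8; e = -10.9 − (-8) = -2.9
x=12: ŷ = -28 + 2·12 = -4; e = -2 − (-4) = 2
x=14: ŷ = -28 + 2·14 = 0; e = 0.5 − 0 = 0.5
x=16: ŷ = -28 + 2·16 = 4; e = 5.2 − 4 = 1.2
x=18: ŷ = -28 + 2·18 = 8; e = 9 − 8 = 1
x=20: ŷ = -28 + 2·20 = 12; e = 11.6 − 12 = -0.4
x=24: ŷ = -28 + 2·24 = 20; e = 20.2 − 20 = 0.2
x=26: ŷ = -28 + 2·26 = 24; e = 21 − 24 = -3
x=30: ŷ = -28 + 2·30 = 32; e = 33.4 − 32 = 1.4
SSE = 8.41 + 4 + 0.25 + 1.44 + 1 + 0.16 + 0.04 + 9 + 1.96 = 26.26
s = √(26.26/7) = √3.75143 ≈ 1.94

s = 1.94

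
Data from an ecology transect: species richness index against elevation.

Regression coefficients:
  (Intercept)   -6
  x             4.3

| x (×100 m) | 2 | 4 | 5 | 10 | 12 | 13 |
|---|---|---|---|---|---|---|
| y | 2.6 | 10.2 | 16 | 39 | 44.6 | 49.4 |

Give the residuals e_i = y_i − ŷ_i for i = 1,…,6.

0, -1, 0.5, 2, -1, -0.5

x=2: ŷ = -6 + 4.3·2 = 2.6; e = 2.6 − 2.6 = 0
x=4: ŷ = -6 + 4.3·4 = 11.2; e = 10.2 − 11.2 = -1
x=5: ŷ = -6 + 4.3·5 = 15.5; e = 16 − 15.5 = 0.5
x=10: ŷ = -6 + 4.3·10 = 37; e = 39 − 37 = 2
x=12: ŷ = -6 + 4.3·12 = 45.6; e = 44.6 − 45.6 = -1
x=13: ŷ = -6 + 4.3·13 = 49.9; e = 49.4 − 49.9 = -0.5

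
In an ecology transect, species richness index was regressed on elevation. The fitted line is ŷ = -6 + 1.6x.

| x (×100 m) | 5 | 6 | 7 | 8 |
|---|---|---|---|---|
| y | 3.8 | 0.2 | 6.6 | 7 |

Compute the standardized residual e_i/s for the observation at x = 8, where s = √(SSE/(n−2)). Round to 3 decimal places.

x=5: ŷ = -6 + 1.6·5 = 2; e = 3.8 − 2 = 1.8
x=6: ŷ = -6 + 1.6·6 = 3.6; e = 0.2 − 3.6 = -3.4
x=7: ŷ = -6 + 1.6·7 = 5.2; e = 6.6 − 5.2 = 1.4
x=8: ŷ = -6 + 1.6·8 = 6.8; e = 7 − 6.8 = 0.2
SSE = 3.24 + 11.56 + 1.96 + 0.04 = 16.8
s = √(16.8/2) = 2.89828
e/s = 0.2 / 2.89828 = 0.069

0.069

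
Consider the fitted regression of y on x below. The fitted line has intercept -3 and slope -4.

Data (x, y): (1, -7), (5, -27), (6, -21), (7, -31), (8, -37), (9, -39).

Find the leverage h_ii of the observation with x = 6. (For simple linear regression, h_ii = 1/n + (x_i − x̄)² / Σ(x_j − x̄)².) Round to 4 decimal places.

x̄ = (1 + 5 + 6 + 7 + 8 + 9)/6 = 6
Σ(x − x̄)² = 25 + 1 + 0 + 1 + 4 + 9 = 40
h = 1/6 + (0)²/40 = 0.166667 + 0 = 0.1667

h = 0.1667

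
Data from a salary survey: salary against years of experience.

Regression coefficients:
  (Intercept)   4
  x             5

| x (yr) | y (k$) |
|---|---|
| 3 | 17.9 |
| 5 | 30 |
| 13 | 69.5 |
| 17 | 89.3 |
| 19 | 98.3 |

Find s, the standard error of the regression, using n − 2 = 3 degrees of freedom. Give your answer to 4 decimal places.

s = 1.0066

x=3: ŷ = 4 + 5·3 = 19; e = 17.9 − 19 = -1.1
x=5: ŷ = 4 + 5·5 = 29; e = 30 − 29 = 1
x=13: ŷ = 4 + 5·13 = 69; e = 69.5 − 69 = 0.5
x=17: ŷ = 4 + 5·17 = 89; e = 89.3 − 89 = 0.3
x=19: ŷ = 4 + 5·19 = 99; e = 98.3 − 99 = -0.7
SSE = 1.21 + 1 + 0.25 + 0.09 + 0.49 = 3.04
s = √(3.04/3) = √1.01333 ≈ 1.0066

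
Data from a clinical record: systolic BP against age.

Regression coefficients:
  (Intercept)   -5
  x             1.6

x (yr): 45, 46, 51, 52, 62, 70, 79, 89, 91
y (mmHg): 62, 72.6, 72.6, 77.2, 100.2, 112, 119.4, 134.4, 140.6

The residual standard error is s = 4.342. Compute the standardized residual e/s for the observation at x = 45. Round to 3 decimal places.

ŷ = -5 + 1.6·45 = 67
e = 62 − 67 = -5
e/s = -5 / 4.342 = -1.152

-1.152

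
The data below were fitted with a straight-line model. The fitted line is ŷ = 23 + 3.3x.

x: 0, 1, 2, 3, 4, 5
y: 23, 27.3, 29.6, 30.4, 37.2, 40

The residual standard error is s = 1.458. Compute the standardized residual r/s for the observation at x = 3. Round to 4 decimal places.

ŷ = 23 + 3.3·3 = 32.9
r = 30.4 − 32.9 = -2.5
r/s = -2.5 / 1.458 = -1.7147

-1.7147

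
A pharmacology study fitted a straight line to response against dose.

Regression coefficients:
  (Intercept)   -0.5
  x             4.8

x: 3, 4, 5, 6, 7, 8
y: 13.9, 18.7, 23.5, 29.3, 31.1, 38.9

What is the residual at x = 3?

ŷ = -0.5 + 4.8·3 = 13.9
e = 13.9 − 13.9 = 0

e = 0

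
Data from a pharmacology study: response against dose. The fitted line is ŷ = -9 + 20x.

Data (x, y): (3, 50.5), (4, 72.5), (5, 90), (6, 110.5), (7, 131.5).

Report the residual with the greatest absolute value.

r = 1.5

x=3: ŷ = -9 + 20·3 = 51; r = 50.5 − 51 = -0.5
x=4: ŷ = -9 + 20·4 = 71; r = 72.5 − 71 = 1.5
x=5: ŷ = -9 + 20·5 = 91; r = 90 − 91 = -1
x=6: ŷ = -9 + 20·6 = 111; r = 110.5 − 111 = -0.5
x=7: ŷ = -9 + 20·7 = 131; r = 131.5 − 131 = 0.5
Largest |r| is 1.5 at x = 4, residual 1.5.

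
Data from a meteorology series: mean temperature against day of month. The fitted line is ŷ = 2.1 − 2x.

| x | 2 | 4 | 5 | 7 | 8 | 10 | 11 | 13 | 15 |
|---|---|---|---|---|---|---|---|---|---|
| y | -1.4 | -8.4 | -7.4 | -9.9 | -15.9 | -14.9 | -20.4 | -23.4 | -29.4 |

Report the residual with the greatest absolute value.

e = 3

x=2: ŷ = 2.1 − 2·2 = -1.9; e = -1.4 − (-1.9) = 0.5
x=4: ŷ = 2.1 − 2·4 = -5.9; e = -8.4 − (-5.9) = -2.5
x=5: ŷ = 2.1 − 2·5 = -7.9; e = -7.4 − (-7.9) = 0.5
x=7: ŷ = 2.1 − 2·7 = -11.9; e = -9.9 − (-11.9) = 2
x=8: ŷ = 2.1 − 2·8 = -13.9; e = -15.9 − (-13.9) = -2
x=10: ŷ = 2.1 − 2·10 = -17.9; e = -14.9 − (-17.9) = 3
x=11: ŷ = 2.1 − 2·11 = -19.9; e = -20.4 − (-19.9) = -0.5
x=13: ŷ = 2.1 − 2·13 = -23.9; e = -23.4 − (-23.9) = 0.5
x=15: ŷ = 2.1 − 2·15 = -27.9; e = -29.4 − (-27.9) = -1.5
Largest |e| is 3 at x = 10, residual 3.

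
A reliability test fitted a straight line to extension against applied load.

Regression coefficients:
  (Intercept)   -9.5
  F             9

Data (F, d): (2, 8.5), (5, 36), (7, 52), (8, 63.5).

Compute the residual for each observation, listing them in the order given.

0, 0.5, -1.5, 1

F=2: ŷ = -9.5 + 9·2 = 8.5; r = 8.5 − 8.5 = 0
F=5: ŷ = -9.5 + 9·5 = 35.5; r = 36 − 35.5 = 0.5
F=7: ŷ = -9.5 + 9·7 = 53.5; r = 52 − 53.5 = -1.5
F=8: ŷ = -9.5 + 9·8 = 62.5; r = 63.5 − 62.5 = 1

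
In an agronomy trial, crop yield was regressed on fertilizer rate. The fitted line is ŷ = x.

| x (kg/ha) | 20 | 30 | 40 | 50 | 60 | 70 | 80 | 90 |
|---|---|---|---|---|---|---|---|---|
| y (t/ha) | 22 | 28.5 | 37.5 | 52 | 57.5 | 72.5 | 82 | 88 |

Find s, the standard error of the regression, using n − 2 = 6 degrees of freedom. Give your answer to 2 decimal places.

x=20: ŷ = 20 = 20; e = 22 − 20 = 2
x=30: ŷ = 30 = 30; e = 28.5 − 30 = -1.5
x=40: ŷ = 40 = 40; e = 37.5 − 40 = -2.5
x=50: ŷ = 50 = 50; e = 52 − 50 = 2
x=60: ŷ = 60 = 60; e = 57.5 − 60 = -2.5
x=70: ŷ = 70 = 70; e = 72.5 − 70 = 2.5
x=80: ŷ = 80 = 80; e = 82 − 80 = 2
x=90: ŷ = 90 = 90; e = 88 − 90 = -2
SSE = 4 + 2.25 + 6.25 + 4 + 6.25 + 6.25 + 4 + 4 = 37
s = √(37/6) = √6.16667 ≈ 2.48

s = 2.48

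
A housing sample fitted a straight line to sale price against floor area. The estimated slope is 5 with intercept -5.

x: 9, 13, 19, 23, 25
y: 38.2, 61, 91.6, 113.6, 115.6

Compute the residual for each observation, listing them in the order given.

-1.8, 1, 1.6, 3.6, -4.4

x=9: ŷ = -5 + 5·9 = 40; r = 38.2 − 40 = -1.8
x=13: ŷ = -5 + 5·13 = 60; r = 61 − 60 = 1
x=19: ŷ = -5 + 5·19 = 90; r = 91.6 − 90 = 1.6
x=23: ŷ = -5 + 5·23 = 110; r = 113.6 − 110 = 3.6
x=25: ŷ = -5 + 5·25 = 120; r = 115.6 − 120 = -4.4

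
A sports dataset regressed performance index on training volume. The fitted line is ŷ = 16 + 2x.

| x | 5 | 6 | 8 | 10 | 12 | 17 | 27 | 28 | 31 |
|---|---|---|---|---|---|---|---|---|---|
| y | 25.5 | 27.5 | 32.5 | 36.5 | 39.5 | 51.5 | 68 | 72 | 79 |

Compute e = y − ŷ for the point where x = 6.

ŷ = 16 + 2·6 = 28
e = 27.5 − 28 = -0.5

e = -0.5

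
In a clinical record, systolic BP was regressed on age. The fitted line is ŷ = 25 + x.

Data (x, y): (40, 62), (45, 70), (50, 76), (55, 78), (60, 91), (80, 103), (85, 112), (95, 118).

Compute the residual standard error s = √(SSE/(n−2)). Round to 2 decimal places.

s = 3.21

x=40: ŷ = 25 + 40 = 65; e = 62 − 65 = -3
x=45: ŷ = 25 + 45 = 70; e = 70 − 70 = 0
x=50: ŷ = 25 + 50 = 75; e = 76 − 75 = 1
x=55: ŷ = 25 + 55 = 80; e = 78 − 80 = -2
x=60: ŷ = 25 + 60 = 85; e = 91 − 85 = 6
x=80: ŷ = 25 + 80 = 105; e = 103 − 105 = -2
x=85: ŷ = 25 + 85 = 110; e = 112 − 110 = 2
x=95: ŷ = 25 + 95 = 120; e = 118 − 120 = -2
SSE = 9 + 0 + 1 + 4 + 36 + 4 + 4 + 4 = 62
s = √(62/6) = √10.3333 ≈ 3.21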